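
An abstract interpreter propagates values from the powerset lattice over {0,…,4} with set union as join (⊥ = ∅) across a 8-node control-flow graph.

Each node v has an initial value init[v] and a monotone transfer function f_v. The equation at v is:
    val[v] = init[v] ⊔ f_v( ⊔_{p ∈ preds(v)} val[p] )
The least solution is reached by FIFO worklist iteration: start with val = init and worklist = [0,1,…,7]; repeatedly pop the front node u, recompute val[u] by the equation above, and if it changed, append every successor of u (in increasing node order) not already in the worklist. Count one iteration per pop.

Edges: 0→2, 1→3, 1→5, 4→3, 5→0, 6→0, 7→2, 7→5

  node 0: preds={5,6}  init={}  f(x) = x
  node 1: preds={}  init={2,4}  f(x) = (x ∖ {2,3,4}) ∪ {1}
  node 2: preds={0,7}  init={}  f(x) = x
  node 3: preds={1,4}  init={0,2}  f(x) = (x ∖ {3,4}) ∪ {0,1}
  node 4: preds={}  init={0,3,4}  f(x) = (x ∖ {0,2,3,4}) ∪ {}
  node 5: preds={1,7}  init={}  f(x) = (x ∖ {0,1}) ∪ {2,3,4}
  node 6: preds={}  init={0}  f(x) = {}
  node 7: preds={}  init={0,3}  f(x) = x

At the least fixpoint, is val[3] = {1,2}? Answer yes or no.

Trace (10 dequeues):
  [1] u=0 | in {0} | out {0} | prev {} | push {}
  [2] u=1 | in {} | out {1,2,4} | prev {2,4} | push {}
  [3] u=2 | in {0,3} | out {0,3} | prev {} | push {}
  [4] u=3 | in {0,1,2,3,4} | out {0,1,2} | prev {0,2} | push {}
  [5] u=4 | in {} | out {0,3,4} | ==
  [6] u=5 | in {0,1,2,3,4} | out {2,3,4} | prev {} | push {0}
  [7] u=6 | in {} | out {0} | ==
  [8] u=7 | in {} | out {0,3} | ==
  [9] u=0 | in {0,2,3,4} | out {0,2,3,4} | prev {0} | push {2}
  [10] u=2 | in {0,2,3,4} | out {0,2,3,4} | prev {0,3} | push {}

Converged values:
  [0] {0,2,3,4}
  [1] {1,2,4}
  [2] {0,2,3,4}
  [3] {0,1,2}
  [4] {0,3,4}
  [5] {2,3,4}
  [6] {0}
  [7] {0,3}

no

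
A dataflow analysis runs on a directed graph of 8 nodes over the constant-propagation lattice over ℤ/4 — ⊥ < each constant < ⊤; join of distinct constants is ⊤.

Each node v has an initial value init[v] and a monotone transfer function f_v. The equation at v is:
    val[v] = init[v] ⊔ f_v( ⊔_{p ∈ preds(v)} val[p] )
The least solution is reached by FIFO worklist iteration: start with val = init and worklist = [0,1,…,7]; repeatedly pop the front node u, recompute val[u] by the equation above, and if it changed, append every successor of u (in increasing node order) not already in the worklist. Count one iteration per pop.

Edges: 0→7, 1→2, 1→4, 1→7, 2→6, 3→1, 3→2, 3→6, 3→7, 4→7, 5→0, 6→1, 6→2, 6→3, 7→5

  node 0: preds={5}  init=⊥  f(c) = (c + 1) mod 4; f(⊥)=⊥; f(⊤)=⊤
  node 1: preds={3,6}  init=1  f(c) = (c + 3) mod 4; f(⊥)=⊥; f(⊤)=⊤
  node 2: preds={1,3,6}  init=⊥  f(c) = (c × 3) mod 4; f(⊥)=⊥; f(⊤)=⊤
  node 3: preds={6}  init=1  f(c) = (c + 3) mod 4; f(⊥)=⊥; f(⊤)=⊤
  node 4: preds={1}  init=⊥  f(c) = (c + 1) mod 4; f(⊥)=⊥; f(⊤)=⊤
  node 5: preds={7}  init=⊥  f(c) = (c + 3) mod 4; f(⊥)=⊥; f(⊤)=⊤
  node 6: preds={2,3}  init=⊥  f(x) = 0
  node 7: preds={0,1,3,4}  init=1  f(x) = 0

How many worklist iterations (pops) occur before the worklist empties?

Worklist (19 pops):
  #1 pop 0: in=⊥ → ⊥ (no change)
  #2 pop 1: in=1 → ⊤ (was 1); enqueue []
  #3 pop 2: in=⊤ → ⊤ (was ⊥); enqueue []
  #4 pop 3: in=⊥ → 1 (no change)
  #5 pop 4: in=⊤ → ⊤ (was ⊥); enqueue []
  #6 pop 5: in=1 → 0 (was ⊥); enqueue [0]
  #7 pop 6: in=⊤ → 0 (was ⊥); enqueue [1,2,3]
  #8 pop 7: in=⊤ → ⊤ (was 1); enqueue [5]
  #9 pop 0: in=0 → 1 (was ⊥); enqueue [7]
  #10 pop 1: in=⊤ → ⊤ (no change)
  #11 pop 2: in=⊤ → ⊤ (no change)
  #12 pop 3: in=0 → ⊤ (was 1); enqueue [1,2,6]
  #13 pop 5: in=⊤ → ⊤ (was 0); enqueue [0]
  #14 pop 7: in=⊤ → ⊤ (no change)
  #15 pop 1: in=⊤ → ⊤ (no change)
  #16 pop 2: in=⊤ → ⊤ (no change)
  #17 pop 6: in=⊤ → 0 (no change)
  #18 pop 0: in=⊤ → ⊤ (was 1); enqueue [7]
  #19 pop 7: in=⊤ → ⊤ (no change)

Fixpoint:
  val[0] = ⊤
  val[1] = ⊤
  val[2] = ⊤
  val[3] = ⊤
  val[4] = ⊤
  val[5] = ⊤
  val[6] = 0
  val[7] = ⊤

19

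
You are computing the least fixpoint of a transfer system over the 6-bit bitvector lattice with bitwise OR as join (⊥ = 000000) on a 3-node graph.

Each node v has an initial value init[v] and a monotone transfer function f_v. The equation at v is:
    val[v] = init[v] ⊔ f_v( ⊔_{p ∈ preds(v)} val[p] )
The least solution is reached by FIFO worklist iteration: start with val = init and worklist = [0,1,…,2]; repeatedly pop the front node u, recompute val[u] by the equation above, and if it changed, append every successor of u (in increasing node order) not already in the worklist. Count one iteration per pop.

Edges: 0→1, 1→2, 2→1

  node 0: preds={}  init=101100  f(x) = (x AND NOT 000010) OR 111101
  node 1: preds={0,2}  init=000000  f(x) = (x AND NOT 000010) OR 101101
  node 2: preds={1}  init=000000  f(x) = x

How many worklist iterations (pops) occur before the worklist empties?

4

Iteration log — 4 steps:
  step 1. node 0  ⊔preds=000000  new=111101  old=101100  +wl: 
  step 2. node 1  ⊔preds=111101  new=111101  old=000000  +wl: 
  step 3. node 2  ⊔preds=111101  new=111101  old=000000  +wl: 1
  step 4. node 1  ⊔preds=111101  new=111101  stable

Least fixpoint reached:
  node 0: 111101
  node 1: 111101
  node 2: 111101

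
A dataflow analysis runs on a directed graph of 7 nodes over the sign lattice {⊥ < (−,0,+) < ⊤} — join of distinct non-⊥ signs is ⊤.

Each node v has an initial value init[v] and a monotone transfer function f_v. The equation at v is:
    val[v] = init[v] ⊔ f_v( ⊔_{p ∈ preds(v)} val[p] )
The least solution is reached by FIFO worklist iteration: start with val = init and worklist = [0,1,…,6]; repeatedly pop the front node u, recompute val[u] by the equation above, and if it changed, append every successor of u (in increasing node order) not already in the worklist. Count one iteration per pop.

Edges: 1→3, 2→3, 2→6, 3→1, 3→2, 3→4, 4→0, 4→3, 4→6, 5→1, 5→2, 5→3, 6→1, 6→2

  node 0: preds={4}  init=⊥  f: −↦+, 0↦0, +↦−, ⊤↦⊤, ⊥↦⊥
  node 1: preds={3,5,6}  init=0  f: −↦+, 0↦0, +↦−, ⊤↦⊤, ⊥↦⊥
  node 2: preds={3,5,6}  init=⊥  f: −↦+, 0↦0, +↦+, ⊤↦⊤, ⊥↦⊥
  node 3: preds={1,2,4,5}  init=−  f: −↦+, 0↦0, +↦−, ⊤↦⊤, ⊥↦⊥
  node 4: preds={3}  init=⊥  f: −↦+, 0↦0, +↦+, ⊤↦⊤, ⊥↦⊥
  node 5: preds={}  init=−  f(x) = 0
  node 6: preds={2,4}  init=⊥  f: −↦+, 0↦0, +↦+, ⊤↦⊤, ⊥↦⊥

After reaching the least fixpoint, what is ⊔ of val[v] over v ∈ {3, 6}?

Worklist (12 pops):
  #1 pop 0: in=⊥ → ⊥ (no change)
  #2 pop 1: in=− → ⊤ (was 0); enqueue []
  #3 pop 2: in=− → + (was ⊥); enqueue []
  #4 pop 3: in=⊤ → ⊤ (was −); enqueue [1,2]
  #5 pop 4: in=⊤ → ⊤ (was ⊥); enqueue [0,3]
  #6 pop 5: in=⊥ → ⊤ (was −); enqueue []
  #7 pop 6: in=⊤ → ⊤ (was ⊥); enqueue []
  #8 pop 1: in=⊤ → ⊤ (no change)
  #9 pop 2: in=⊤ → ⊤ (was +); enqueue [6]
  #10 pop 0: in=⊤ → ⊤ (was ⊥); enqueue []
  #11 pop 3: in=⊤ → ⊤ (no change)
  #12 pop 6: in=⊤ → ⊤ (no change)

Fixpoint:
  val[0] = ⊤
  val[1] = ⊤
  val[2] = ⊤
  val[3] = ⊤
  val[4] = ⊤
  val[5] = ⊤
  val[6] = ⊤

⊤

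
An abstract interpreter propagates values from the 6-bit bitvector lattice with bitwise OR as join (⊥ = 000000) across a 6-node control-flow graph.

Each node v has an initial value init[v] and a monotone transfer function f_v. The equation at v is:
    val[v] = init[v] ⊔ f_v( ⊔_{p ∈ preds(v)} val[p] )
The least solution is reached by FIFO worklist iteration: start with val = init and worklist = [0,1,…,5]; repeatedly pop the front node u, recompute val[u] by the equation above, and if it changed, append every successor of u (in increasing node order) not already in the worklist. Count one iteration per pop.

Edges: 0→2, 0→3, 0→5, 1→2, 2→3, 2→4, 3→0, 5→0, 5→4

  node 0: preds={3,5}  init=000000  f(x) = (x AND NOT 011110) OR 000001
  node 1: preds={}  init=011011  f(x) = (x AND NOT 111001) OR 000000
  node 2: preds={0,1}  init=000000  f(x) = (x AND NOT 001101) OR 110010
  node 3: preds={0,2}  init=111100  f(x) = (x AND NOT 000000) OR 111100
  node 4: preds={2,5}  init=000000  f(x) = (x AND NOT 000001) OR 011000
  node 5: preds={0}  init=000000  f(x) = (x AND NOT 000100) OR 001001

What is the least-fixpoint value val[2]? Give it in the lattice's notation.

110010

Iteration log — 8 steps:
  step 1. node 0  ⊔preds=111100  new=100001  old=000000  +wl: 
  step 2. node 1  ⊔preds=000000  new=011011  stable
  step 3. node 2  ⊔preds=111011  new=110010  old=000000  +wl: 
  step 4. node 3  ⊔preds=110011  new=111111  old=111100  +wl: 0
  step 5. node 4  ⊔preds=110010  new=111010  old=000000  +wl: 
  step 6. node 5  ⊔preds=100001  new=101001  old=000000  +wl: 4
  step 7. node 0  ⊔preds=111111  new=100001  stable
  step 8. node 4  ⊔preds=111011  new=111010  stable

Least fixpoint reached:
  node 0: 100001
  node 1: 011011
  node 2: 110010
  node 3: 111111
  node 4: 111010
  node 5: 101001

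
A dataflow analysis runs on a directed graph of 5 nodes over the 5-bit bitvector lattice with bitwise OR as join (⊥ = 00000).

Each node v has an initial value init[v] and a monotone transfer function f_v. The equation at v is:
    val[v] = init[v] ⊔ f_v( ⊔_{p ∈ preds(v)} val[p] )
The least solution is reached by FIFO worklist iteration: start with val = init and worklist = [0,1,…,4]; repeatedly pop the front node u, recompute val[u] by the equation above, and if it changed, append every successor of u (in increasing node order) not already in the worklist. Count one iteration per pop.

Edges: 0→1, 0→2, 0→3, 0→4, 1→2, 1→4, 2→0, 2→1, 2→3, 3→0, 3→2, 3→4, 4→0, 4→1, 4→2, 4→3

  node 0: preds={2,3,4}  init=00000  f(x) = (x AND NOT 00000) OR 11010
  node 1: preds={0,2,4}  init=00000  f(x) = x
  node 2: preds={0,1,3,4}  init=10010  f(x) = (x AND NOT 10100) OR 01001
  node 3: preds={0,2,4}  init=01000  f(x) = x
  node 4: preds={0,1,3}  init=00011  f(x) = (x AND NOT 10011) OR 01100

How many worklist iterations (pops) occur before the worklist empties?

12

Worklist (12 pops):
  #1 pop 0: in=11011 → 11011 (was 00000); enqueue []
  #2 pop 1: in=11011 → 11011 (was 00000); enqueue []
  #3 pop 2: in=11011 → 11011 (was 10010); enqueue [0,1]
  #4 pop 3: in=11011 → 11011 (was 01000); enqueue [2]
  #5 pop 4: in=11011 → 01111 (was 00011); enqueue [3]
  #6 pop 0: in=11111 → 11111 (was 11011); enqueue [4]
  #7 pop 1: in=11111 → 11111 (was 11011); enqueue []
  #8 pop 2: in=11111 → 11011 (no change)
  #9 pop 3: in=11111 → 11111 (was 11011); enqueue [0,2]
  #10 pop 4: in=11111 → 01111 (no change)
  #11 pop 0: in=11111 → 11111 (no change)
  #12 pop 2: in=11111 → 11011 (no change)

Fixpoint:
  val[0] = 11111
  val[1] = 11111
  val[2] = 11011
  val[3] = 11111
  val[4] = 01111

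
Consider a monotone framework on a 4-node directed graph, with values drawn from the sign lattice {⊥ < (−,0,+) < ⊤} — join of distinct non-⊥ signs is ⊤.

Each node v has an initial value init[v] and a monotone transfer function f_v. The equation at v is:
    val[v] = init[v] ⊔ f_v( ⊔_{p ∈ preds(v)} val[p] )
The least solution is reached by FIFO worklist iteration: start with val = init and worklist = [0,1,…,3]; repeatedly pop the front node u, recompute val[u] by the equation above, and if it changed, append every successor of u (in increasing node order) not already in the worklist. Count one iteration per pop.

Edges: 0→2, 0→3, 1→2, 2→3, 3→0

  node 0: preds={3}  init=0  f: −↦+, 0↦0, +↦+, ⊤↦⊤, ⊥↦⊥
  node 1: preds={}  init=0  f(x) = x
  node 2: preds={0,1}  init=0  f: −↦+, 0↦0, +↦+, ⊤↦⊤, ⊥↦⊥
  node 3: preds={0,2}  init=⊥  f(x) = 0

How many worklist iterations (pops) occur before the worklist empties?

Trace (5 dequeues):
  [1] u=0 | in ⊥ | out 0 | ==
  [2] u=1 | in ⊥ | out 0 | ==
  [3] u=2 | in 0 | out 0 | ==
  [4] u=3 | in 0 | out 0 | prev ⊥ | push {0}
  [5] u=0 | in 0 | out 0 | ==

Converged values:
  [0] 0
  [1] 0
  [2] 0
  [3] 0

5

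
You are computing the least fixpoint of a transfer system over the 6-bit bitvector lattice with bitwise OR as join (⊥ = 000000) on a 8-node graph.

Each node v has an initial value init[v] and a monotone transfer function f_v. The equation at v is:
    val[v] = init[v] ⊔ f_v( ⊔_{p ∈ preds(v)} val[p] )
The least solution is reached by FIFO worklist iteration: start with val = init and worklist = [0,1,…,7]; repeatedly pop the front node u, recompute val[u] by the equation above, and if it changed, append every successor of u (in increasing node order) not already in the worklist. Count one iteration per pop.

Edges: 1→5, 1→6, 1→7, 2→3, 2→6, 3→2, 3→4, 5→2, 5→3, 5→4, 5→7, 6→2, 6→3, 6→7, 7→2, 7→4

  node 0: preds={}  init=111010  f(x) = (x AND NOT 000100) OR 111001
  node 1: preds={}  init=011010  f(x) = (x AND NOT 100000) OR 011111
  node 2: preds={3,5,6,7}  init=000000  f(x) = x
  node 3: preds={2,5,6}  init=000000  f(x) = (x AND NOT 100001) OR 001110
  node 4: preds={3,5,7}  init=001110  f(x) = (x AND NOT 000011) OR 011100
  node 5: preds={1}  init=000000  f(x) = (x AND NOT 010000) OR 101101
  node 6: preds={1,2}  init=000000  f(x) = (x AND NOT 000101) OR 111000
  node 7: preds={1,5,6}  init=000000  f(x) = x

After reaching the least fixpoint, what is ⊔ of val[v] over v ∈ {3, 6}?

Iteration log — 13 steps:
  step 1. node 0  ⊔preds=000000  new=111011  old=111010  +wl: 
  step 2. node 1  ⊔preds=000000  new=011111  old=011010  +wl: 
  step 3. node 2  ⊔preds=000000  new=000000  stable
  step 4. node 3  ⊔preds=000000  new=001110  old=000000  +wl: 2
  step 5. node 4  ⊔preds=001110  new=011110  old=001110  +wl: 
  step 6. node 5  ⊔preds=011111  new=101111  old=000000  +wl: 3,4
  step 7. node 6  ⊔preds=011111  new=111010  old=000000  +wl: 
  step 8. node 7  ⊔preds=111111  new=111111  old=000000  +wl: 
  step 9. node 2  ⊔preds=111111  new=111111  old=000000  +wl: 6
  step 10. node 3  ⊔preds=111111  new=011110  old=001110  +wl: 2
  step 11. node 4  ⊔preds=111111  new=111110  old=011110  +wl: 
  step 12. node 6  ⊔preds=111111  new=111010  stable
  step 13. node 2  ⊔preds=111111  new=111111  stable

Least fixpoint reached:
  node 0: 111011
  node 1: 011111
  node 2: 111111
  node 3: 011110
  node 4: 111110
  node 5: 101111
  node 6: 111010
  node 7: 111111

111110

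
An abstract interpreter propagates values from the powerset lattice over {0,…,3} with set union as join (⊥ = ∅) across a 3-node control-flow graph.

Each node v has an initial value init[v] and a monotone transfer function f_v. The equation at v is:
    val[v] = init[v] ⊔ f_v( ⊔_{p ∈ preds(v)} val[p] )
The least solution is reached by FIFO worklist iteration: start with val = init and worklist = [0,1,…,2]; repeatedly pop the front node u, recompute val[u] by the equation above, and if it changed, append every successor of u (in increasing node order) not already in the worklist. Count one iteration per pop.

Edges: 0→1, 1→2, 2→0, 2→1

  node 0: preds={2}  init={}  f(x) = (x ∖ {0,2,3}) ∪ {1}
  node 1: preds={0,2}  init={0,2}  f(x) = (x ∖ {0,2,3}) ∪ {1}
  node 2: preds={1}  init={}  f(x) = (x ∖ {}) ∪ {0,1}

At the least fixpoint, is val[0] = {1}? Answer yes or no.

Trace (5 dequeues):
  [1] u=0 | in {} | out {1} | prev {} | push {}
  [2] u=1 | in {1} | out {0,1,2} | prev {0,2} | push {}
  [3] u=2 | in {0,1,2} | out {0,1,2} | prev {} | push {0,1}
  [4] u=0 | in {0,1,2} | out {1} | ==
  [5] u=1 | in {0,1,2} | out {0,1,2} | ==

Converged values:
  [0] {1}
  [1] {0,1,2}
  [2] {0,1,2}

yes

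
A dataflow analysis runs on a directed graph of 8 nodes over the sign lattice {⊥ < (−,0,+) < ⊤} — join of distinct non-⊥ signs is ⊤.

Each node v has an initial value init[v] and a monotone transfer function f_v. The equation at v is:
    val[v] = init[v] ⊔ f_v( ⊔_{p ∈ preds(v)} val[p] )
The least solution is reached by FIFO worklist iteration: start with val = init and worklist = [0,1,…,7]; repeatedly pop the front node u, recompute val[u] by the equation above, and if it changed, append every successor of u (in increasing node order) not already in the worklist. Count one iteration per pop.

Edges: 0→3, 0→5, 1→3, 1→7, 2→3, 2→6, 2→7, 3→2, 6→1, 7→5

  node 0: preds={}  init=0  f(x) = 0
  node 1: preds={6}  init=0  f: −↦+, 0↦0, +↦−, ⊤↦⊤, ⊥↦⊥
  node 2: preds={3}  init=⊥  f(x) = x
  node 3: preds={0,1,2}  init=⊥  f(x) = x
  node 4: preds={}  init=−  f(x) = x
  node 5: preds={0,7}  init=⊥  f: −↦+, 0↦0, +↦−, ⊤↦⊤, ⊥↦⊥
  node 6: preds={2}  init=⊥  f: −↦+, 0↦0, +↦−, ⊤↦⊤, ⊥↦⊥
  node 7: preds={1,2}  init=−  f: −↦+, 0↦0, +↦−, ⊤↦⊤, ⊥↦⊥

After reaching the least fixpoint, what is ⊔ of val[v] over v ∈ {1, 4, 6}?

Iteration log — 14 steps:
  step 1. node 0  ⊔preds=⊥  new=0  stable
  step 2. node 1  ⊔preds=⊥  new=0  stable
  step 3. node 2  ⊔preds=⊥  new=⊥  stable
  step 4. node 3  ⊔preds=0  new=0  old=⊥  +wl: 2
  step 5. node 4  ⊔preds=⊥  new=−  stable
  step 6. node 5  ⊔preds=⊤  new=⊤  old=⊥  +wl: 
  step 7. node 6  ⊔preds=⊥  new=⊥  stable
  step 8. node 7  ⊔preds=0  new=⊤  old=−  +wl: 5
  step 9. node 2  ⊔preds=0  new=0  old=⊥  +wl: 3,6,7
  step 10. node 5  ⊔preds=⊤  new=⊤  stable
  step 11. node 3  ⊔preds=0  new=0  stable
  step 12. node 6  ⊔preds=0  new=0  old=⊥  +wl: 1
  step 13. node 7  ⊔preds=0  new=⊤  stable
  step 14. node 1  ⊔preds=0  new=0  stable

Least fixpoint reached:
  node 0: 0
  node 1: 0
  node 2: 0
  node 3: 0
  node 4: −
  node 5: ⊤
  node 6: 0
  node 7: ⊤

⊤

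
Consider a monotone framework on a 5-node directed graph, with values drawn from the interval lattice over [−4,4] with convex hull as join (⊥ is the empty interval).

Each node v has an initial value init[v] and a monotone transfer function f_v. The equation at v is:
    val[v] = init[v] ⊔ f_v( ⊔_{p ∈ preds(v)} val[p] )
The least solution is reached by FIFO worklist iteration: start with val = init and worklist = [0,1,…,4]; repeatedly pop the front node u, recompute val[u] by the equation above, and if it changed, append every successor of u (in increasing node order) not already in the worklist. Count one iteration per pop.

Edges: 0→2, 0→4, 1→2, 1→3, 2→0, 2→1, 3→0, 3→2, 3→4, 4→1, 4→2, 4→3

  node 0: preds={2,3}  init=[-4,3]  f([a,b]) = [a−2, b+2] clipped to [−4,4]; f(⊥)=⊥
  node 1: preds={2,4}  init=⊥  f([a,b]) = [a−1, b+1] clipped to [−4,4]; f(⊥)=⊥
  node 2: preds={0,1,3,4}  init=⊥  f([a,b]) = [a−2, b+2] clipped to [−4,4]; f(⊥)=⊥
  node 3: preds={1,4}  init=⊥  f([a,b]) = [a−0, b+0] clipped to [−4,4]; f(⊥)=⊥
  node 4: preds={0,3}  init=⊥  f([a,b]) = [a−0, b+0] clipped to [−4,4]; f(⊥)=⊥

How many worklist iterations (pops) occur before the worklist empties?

14

Iteration log — 14 steps:
  step 1. node 0  ⊔preds=⊥  new=[-4,3]  stable
  step 2. node 1  ⊔preds=⊥  new=⊥  stable
  step 3. node 2  ⊔preds=[-4,3]  new=[-4,4]  old=⊥  +wl: 0,1
  step 4. node 3  ⊔preds=⊥  new=⊥  stable
  step 5. node 4  ⊔preds=[-4,3]  new=[-4,3]  old=⊥  +wl: 2,3
  step 6. node 0  ⊔preds=[-4,4]  new=[-4,4]  old=[-4,3]  +wl: 4
  step 7. node 1  ⊔preds=[-4,4]  new=[-4,4]  old=⊥  +wl: 
  step 8. node 2  ⊔preds=[-4,4]  new=[-4,4]  stable
  step 9. node 3  ⊔preds=[-4,4]  new=[-4,4]  old=⊥  +wl: 0,2
  step 10. node 4  ⊔preds=[-4,4]  new=[-4,4]  old=[-4,3]  +wl: 1,3
  step 11. node 0  ⊔preds=[-4,4]  new=[-4,4]  stable
  step 12. node 2  ⊔preds=[-4,4]  new=[-4,4]  stable
  step 13. node 1  ⊔preds=[-4,4]  new=[-4,4]  stable
  step 14. node 3  ⊔preds=[-4,4]  new=[-4,4]  stable

Least fixpoint reached:
  node 0: [-4,4]
  node 1: [-4,4]
  node 2: [-4,4]
  node 3: [-4,4]
  node 4: [-4,4]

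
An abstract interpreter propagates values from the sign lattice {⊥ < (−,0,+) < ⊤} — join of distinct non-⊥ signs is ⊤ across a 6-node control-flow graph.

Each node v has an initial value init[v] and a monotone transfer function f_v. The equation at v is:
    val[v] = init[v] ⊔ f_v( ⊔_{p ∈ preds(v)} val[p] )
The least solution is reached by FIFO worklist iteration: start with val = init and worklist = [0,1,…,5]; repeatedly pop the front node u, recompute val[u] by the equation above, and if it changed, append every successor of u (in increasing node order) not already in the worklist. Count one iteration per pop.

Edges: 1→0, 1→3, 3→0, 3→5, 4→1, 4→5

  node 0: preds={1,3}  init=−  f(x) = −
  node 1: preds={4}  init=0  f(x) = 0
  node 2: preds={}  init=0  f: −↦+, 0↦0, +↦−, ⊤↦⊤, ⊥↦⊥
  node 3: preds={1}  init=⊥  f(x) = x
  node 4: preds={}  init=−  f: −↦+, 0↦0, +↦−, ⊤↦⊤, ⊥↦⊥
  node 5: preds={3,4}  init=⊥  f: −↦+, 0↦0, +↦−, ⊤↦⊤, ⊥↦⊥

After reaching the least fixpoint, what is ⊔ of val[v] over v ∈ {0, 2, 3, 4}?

⊤

Worklist (7 pops):
  #1 pop 0: in=0 → − (no change)
  #2 pop 1: in=− → 0 (no change)
  #3 pop 2: in=⊥ → 0 (no change)
  #4 pop 3: in=0 → 0 (was ⊥); enqueue [0]
  #5 pop 4: in=⊥ → − (no change)
  #6 pop 5: in=⊤ → ⊤ (was ⊥); enqueue []
  #7 pop 0: in=0 → − (no change)

Fixpoint:
  val[0] = −
  val[1] = 0
  val[2] = 0
  val[3] = 0
  val[4] = −
  val[5] = ⊤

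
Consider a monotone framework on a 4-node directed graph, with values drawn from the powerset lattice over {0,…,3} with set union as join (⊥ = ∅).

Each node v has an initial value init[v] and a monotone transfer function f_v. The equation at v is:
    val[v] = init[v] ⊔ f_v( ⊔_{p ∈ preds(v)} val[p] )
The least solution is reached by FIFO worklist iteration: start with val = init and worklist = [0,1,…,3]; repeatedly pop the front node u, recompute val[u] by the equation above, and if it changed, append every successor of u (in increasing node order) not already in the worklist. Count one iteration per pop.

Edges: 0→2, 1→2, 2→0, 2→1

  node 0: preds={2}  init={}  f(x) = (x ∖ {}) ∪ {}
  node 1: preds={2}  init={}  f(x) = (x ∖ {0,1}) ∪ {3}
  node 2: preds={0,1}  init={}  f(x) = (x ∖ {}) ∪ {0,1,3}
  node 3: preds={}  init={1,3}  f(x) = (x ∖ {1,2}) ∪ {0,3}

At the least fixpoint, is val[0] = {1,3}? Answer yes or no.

no

Trace (7 dequeues):
  [1] u=0 | in {} | out {} | ==
  [2] u=1 | in {} | out {3} | prev {} | push {}
  [3] u=2 | in {3} | out {0,1,3} | prev {} | push {0,1}
  [4] u=3 | in {} | out {0,1,3} | prev {1,3} | push {}
  [5] u=0 | in {0,1,3} | out {0,1,3} | prev {} | push {2}
  [6] u=1 | in {0,1,3} | out {3} | ==
  [7] u=2 | in {0,1,3} | out {0,1,3} | ==

Converged values:
  [0] {0,1,3}
  [1] {3}
  [2] {0,1,3}
  [3] {0,1,3}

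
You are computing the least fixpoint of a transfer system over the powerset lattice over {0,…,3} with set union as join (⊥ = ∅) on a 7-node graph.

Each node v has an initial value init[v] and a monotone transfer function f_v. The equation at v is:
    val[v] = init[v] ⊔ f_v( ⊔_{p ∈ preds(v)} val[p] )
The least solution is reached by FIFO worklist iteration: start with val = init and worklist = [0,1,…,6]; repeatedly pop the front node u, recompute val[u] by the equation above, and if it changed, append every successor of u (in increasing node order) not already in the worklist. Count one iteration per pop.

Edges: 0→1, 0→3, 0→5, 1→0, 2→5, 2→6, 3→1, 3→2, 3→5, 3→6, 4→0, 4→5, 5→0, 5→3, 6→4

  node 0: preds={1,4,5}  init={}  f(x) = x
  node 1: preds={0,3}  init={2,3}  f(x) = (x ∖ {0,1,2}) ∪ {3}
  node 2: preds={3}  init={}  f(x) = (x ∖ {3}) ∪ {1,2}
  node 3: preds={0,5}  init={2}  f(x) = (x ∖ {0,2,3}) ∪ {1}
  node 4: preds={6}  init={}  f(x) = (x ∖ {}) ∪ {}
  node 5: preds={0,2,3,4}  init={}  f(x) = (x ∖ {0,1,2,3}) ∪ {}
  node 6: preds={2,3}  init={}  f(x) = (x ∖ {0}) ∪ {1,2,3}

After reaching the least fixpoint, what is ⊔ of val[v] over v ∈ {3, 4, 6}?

{1,2,3}

Worklist (14 pops):
  #1 pop 0: in={2,3} → {2,3} (was {}); enqueue []
  #2 pop 1: in={2,3} → {2,3} (no change)
  #3 pop 2: in={2} → {1,2} (was {}); enqueue []
  #4 pop 3: in={2,3} → {1,2} (was {2}); enqueue [1,2]
  #5 pop 4: in={} → {} (no change)
  #6 pop 5: in={1,2,3} → {} (no change)
  #7 pop 6: in={1,2} → {1,2,3} (was {}); enqueue [4]
  #8 pop 1: in={1,2,3} → {2,3} (no change)
  #9 pop 2: in={1,2} → {1,2} (no change)
  #10 pop 4: in={1,2,3} → {1,2,3} (was {}); enqueue [0,5]
  #11 pop 0: in={1,2,3} → {1,2,3} (was {2,3}); enqueue [1,3]
  #12 pop 5: in={1,2,3} → {} (no change)
  #13 pop 1: in={1,2,3} → {2,3} (no change)
  #14 pop 3: in={1,2,3} → {1,2} (no change)

Fixpoint:
  val[0] = {1,2,3}
  val[1] = {2,3}
  val[2] = {1,2}
  val[3] = {1,2}
  val[4] = {1,2,3}
  val[5] = {}
  val[6] = {1,2,3}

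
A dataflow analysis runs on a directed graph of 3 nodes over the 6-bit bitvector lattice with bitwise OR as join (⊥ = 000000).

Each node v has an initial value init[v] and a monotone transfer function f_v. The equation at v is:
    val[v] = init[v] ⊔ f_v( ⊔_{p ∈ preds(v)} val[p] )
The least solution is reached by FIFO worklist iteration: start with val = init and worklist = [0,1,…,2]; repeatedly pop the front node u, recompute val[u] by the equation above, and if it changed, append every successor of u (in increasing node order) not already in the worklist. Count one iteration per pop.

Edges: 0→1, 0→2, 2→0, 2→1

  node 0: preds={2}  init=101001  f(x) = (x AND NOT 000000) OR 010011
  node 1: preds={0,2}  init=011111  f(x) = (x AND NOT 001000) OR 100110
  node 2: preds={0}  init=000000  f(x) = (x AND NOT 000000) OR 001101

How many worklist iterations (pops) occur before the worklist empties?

Iteration log — 6 steps:
  step 1. node 0  ⊔preds=000000  new=111011  old=101001  +wl: 
  step 2. node 1  ⊔preds=111011  new=111111  old=011111  +wl: 
  step 3. node 2  ⊔preds=111011  new=111111  old=000000  +wl: 0,1
  step 4. node 0  ⊔preds=111111  new=111111  old=111011  +wl: 2
  step 5. node 1  ⊔preds=111111  new=111111  stable
  step 6. node 2  ⊔preds=111111  new=111111  stable

Least fixpoint reached:
  node 0: 111111
  node 1: 111111
  node 2: 111111

6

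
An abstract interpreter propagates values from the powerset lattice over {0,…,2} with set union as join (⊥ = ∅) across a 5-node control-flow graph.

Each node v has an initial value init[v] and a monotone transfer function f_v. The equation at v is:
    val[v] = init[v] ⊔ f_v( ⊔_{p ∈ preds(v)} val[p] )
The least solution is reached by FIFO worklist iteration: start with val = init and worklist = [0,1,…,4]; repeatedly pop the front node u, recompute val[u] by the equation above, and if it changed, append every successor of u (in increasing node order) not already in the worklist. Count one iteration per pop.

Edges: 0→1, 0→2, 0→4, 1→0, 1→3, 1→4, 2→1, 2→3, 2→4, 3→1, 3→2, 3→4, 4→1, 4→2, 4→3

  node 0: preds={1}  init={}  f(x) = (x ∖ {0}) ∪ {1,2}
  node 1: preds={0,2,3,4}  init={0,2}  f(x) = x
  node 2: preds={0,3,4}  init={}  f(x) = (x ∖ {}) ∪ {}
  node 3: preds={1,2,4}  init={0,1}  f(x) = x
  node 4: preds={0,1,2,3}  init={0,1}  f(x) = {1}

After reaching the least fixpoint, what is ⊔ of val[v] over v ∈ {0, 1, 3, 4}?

{0,1,2}

Worklist (8 pops):
  #1 pop 0: in={0,2} → {1,2} (was {}); enqueue []
  #2 pop 1: in={0,1,2} → {0,1,2} (was {0,2}); enqueue [0]
  #3 pop 2: in={0,1,2} → {0,1,2} (was {}); enqueue [1]
  #4 pop 3: in={0,1,2} → {0,1,2} (was {0,1}); enqueue [2]
  #5 pop 4: in={0,1,2} → {0,1} (no change)
  #6 pop 0: in={0,1,2} → {1,2} (no change)
  #7 pop 1: in={0,1,2} → {0,1,2} (no change)
  #8 pop 2: in={0,1,2} → {0,1,2} (no change)

Fixpoint:
  val[0] = {1,2}
  val[1] = {0,1,2}
  val[2] = {0,1,2}
  val[3] = {0,1,2}
  val[4] = {0,1}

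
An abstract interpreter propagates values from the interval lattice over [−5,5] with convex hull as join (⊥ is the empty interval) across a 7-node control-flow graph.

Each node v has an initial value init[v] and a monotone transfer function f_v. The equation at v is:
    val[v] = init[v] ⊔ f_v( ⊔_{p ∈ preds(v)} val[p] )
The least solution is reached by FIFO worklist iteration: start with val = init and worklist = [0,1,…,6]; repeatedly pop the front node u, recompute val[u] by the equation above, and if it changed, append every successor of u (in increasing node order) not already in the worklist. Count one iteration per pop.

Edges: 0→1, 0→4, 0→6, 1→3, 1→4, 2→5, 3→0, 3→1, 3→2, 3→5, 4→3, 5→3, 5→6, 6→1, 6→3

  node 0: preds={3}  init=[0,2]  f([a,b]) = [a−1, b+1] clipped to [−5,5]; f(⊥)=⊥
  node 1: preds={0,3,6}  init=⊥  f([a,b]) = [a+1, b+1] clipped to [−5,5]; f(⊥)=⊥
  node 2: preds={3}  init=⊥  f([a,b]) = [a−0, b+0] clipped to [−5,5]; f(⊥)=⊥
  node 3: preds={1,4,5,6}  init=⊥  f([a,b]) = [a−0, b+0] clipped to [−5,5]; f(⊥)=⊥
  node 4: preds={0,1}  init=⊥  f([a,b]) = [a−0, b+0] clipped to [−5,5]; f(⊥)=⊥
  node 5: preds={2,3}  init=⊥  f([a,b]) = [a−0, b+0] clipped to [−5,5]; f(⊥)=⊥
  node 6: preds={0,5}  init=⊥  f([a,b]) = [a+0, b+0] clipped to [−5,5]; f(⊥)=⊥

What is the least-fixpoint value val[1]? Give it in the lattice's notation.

[-4,5]

Iteration log — 60 steps:
  step 1. node 0  ⊔preds=⊥  new=[0,2]  stable
  step 2. node 1  ⊔preds=[0,2]  new=[1,3]  old=⊥  +wl: 
  step 3. node 2  ⊔preds=⊥  new=⊥  stable
  step 4. node 3  ⊔preds=[1,3]  new=[1,3]  old=⊥  +wl: 0,1,2
  step 5. node 4  ⊔preds=[0,3]  new=[0,3]  old=⊥  +wl: 3
  step 6. node 5  ⊔preds=[1,3]  new=[1,3]  old=⊥  +wl: 
  step 7. node 6  ⊔preds=[0,3]  new=[0,3]  old=⊥  +wl: 
  step 8. node 0  ⊔preds=[1,3]  new=[0,4]  old=[0,2]  +wl: 4,6
  step 9. node 1  ⊔preds=[0,4]  new=[1,5]  old=[1,3]  +wl: 
  step 10. node 2  ⊔preds=[1,3]  new=[1,3]  old=⊥  +wl: 5
  step 11. node 3  ⊔preds=[0,5]  new=[0,5]  old=[1,3]  +wl: 0,1,2
  step 12. node 4  ⊔preds=[0,5]  new=[0,5]  old=[0,3]  +wl: 3
  step 13. node 6  ⊔preds=[0,4]  new=[0,4]  old=[0,3]  +wl: 
  step 14. node 5  ⊔preds=[0,5]  new=[0,5]  old=[1,3]  +wl: 6
  step 15. node 0  ⊔preds=[0,5]  new=[-1,5]  old=[0,4]  +wl: 4
  step 16. node 1  ⊔preds=[-1,5]  new=[0,5]  old=[1,5]  +wl: 
  step 17. node 2  ⊔preds=[0,5]  new=[0,5]  old=[1,3]  +wl: 5
  step 18. node 3  ⊔preds=[0,5]  new=[0,5]  stable
  step 19. node 6  ⊔preds=[-1,5]  new=[-1,5]  old=[0,4]  +wl: 1,3
  step 20. node 4  ⊔preds=[-1,5]  new=[-1,5]  old=[0,5]  +wl: 
  step 21. node 5  ⊔preds=[0,5]  new=[0,5]  stable
  step 22. node 1  ⊔preds=[-1,5]  new=[0,5]  stable
  step 23. node 3  ⊔preds=[-1,5]  new=[-1,5]  old=[0,5]  +wl: 0,1,2,5
  step 24. node 0  ⊔preds=[-1,5]  new=[-2,5]  old=[-1,5]  +wl: 4,6
  step 25. node 1  ⊔preds=[-2,5]  new=[-1,5]  old=[0,5]  +wl: 3
  step 26. node 2  ⊔preds=[-1,5]  new=[-1,5]  old=[0,5]  +wl: 
  step 27. node 5  ⊔preds=[-1,5]  new=[-1,5]  old=[0,5]  +wl: 
  step 28. node 4  ⊔preds=[-2,5]  new=[-2,5]  old=[-1,5]  +wl: 
  step 29. node 6  ⊔preds=[-2,5]  new=[-2,5]  old=[-1,5]  +wl: 1
  step 30. node 3  ⊔preds=[-2,5]  new=[-2,5]  old=[-1,5]  +wl: 0,2,5
  step 31. node 1  ⊔preds=[-2,5]  new=[-1,5]  stable
  step 32. node 0  ⊔preds=[-2,5]  new=[-3,5]  old=[-2,5]  +wl: 1,4,6
  step 33. node 2  ⊔preds=[-2,5]  new=[-2,5]  old=[-1,5]  +wl: 
  step 34. node 5  ⊔preds=[-2,5]  new=[-2,5]  old=[-1,5]  +wl: 3
  step 35. node 1  ⊔preds=[-3,5]  new=[-2,5]  old=[-1,5]  +wl: 
  step 36. node 4  ⊔preds=[-3,5]  new=[-3,5]  old=[-2,5]  +wl: 
  step 37. node 6  ⊔preds=[-3,5]  new=[-3,5]  old=[-2,5]  +wl: 1
  step 38. node 3  ⊔preds=[-3,5]  new=[-3,5]  old=[-2,5]  +wl: 0,2,5
  step 39. node 1  ⊔preds=[-3,5]  new=[-2,5]  stable
  step 40. node 0  ⊔preds=[-3,5]  new=[-4,5]  old=[-3,5]  +wl: 1,4,6
  step 41. node 2  ⊔preds=[-3,5]  new=[-3,5]  old=[-2,5]  +wl: 
  step 42. node 5  ⊔preds=[-3,5]  new=[-3,5]  old=[-2,5]  +wl: 3
  step 43. node 1  ⊔preds=[-4,5]  new=[-3,5]  old=[-2,5]  +wl: 
  step 44. node 4  ⊔preds=[-4,5]  new=[-4,5]  old=[-3,5]  +wl: 
  step 45. node 6  ⊔preds=[-4,5]  new=[-4,5]  old=[-3,5]  +wl: 1
  step 46. node 3  ⊔preds=[-4,5]  new=[-4,5]  old=[-3,5]  +wl: 0,2,5
  step 47. node 1  ⊔preds=[-4,5]  new=[-3,5]  stable
  step 48. node 0  ⊔preds=[-4,5]  new=[-5,5]  old=[-4,5]  +wl: 1,4,6
  step 49. node 2  ⊔preds=[-4,5]  new=[-4,5]  old=[-3,5]  +wl: 
  step 50. node 5  ⊔preds=[-4,5]  new=[-4,5]  old=[-3,5]  +wl: 3
  step 51. node 1  ⊔preds=[-5,5]  new=[-4,5]  old=[-3,5]  +wl: 
  step 52. node 4  ⊔preds=[-5,5]  new=[-5,5]  old=[-4,5]  +wl: 
  step 53. node 6  ⊔preds=[-5,5]  new=[-5,5]  old=[-4,5]  +wl: 1
  step 54. node 3  ⊔preds=[-5,5]  new=[-5,5]  old=[-4,5]  +wl: 0,2,5
  step 55. node 1  ⊔preds=[-5,5]  new=[-4,5]  stable
  step 56. node 0  ⊔preds=[-5,5]  new=[-5,5]  stable
  step 57. node 2  ⊔preds=[-5,5]  new=[-5,5]  old=[-4,5]  +wl: 
  step 58. node 5  ⊔preds=[-5,5]  new=[-5,5]  old=[-4,5]  +wl: 3,6
  step 59. node 3  ⊔preds=[-5,5]  new=[-5,5]  stable
  step 60. node 6  ⊔preds=[-5,5]  new=[-5,5]  stable

Least fixpoint reached:
  node 0: [-5,5]
  node 1: [-4,5]
  node 2: [-5,5]
  node 3: [-5,5]
  node 4: [-5,5]
  node 5: [-5,5]
  node 6: [-5,5]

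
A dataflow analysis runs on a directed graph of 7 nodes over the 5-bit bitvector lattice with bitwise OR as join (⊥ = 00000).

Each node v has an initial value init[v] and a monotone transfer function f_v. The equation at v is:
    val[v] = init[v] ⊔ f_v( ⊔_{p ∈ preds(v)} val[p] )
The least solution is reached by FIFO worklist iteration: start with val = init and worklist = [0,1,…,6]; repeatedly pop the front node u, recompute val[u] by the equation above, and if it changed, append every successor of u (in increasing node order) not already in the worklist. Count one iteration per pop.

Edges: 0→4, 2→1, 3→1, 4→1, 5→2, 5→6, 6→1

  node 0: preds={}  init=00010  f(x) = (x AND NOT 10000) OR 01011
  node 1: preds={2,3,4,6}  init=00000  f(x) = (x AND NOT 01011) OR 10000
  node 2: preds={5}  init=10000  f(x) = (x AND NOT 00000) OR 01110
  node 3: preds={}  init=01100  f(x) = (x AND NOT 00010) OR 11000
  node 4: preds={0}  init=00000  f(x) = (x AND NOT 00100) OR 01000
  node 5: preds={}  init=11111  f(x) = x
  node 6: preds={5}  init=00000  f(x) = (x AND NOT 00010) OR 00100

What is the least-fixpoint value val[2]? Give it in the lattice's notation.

11111

Worklist (8 pops):
  #1 pop 0: in=00000 → 01011 (was 00010); enqueue []
  #2 pop 1: in=11100 → 10100 (was 00000); enqueue []
  #3 pop 2: in=11111 → 11111 (was 10000); enqueue [1]
  #4 pop 3: in=00000 → 11100 (was 01100); enqueue []
  #5 pop 4: in=01011 → 01011 (was 00000); enqueue []
  #6 pop 5: in=00000 → 11111 (no change)
  #7 pop 6: in=11111 → 11101 (was 00000); enqueue []
  #8 pop 1: in=11111 → 10100 (no change)

Fixpoint:
  val[0] = 01011
  val[1] = 10100
  val[2] = 11111
  val[3] = 11100
  val[4] = 01011
  val[5] = 11111
  val[6] = 11101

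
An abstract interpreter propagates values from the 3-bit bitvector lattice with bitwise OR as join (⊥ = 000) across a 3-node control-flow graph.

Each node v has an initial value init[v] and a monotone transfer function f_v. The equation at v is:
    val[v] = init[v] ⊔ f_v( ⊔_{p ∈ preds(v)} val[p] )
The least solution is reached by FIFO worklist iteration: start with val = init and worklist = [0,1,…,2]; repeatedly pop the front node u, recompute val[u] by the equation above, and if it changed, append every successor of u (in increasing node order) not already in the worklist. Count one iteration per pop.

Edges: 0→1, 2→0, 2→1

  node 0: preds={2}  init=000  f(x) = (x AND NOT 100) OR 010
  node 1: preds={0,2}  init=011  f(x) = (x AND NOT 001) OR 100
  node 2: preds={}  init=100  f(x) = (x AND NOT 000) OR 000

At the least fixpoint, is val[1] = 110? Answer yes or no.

no

Worklist (3 pops):
  #1 pop 0: in=100 → 010 (was 000); enqueue []
  #2 pop 1: in=110 → 111 (was 011); enqueue []
  #3 pop 2: in=000 → 100 (no change)

Fixpoint:
  val[0] = 010
  val[1] = 111
  val[2] = 100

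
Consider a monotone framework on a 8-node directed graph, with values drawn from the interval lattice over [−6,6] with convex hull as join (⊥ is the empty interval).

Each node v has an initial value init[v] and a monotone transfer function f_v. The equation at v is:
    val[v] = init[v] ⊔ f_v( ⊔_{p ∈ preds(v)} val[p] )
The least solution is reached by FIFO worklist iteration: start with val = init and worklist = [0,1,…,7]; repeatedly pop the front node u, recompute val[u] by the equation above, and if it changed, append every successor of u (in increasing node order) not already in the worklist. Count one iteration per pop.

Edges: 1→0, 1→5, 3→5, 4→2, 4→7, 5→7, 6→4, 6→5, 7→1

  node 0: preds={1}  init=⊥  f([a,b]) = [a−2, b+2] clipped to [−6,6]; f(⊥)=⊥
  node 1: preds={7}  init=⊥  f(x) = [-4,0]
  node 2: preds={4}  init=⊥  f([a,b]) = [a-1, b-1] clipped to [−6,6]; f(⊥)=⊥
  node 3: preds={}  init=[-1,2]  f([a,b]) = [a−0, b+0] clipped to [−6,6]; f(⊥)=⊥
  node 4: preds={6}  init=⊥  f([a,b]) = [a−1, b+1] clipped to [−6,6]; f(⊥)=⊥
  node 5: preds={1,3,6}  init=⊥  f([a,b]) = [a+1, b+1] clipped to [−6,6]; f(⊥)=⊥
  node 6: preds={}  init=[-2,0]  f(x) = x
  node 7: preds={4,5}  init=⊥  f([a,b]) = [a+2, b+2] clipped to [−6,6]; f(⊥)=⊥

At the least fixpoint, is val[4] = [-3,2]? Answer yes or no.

Iteration log — 11 steps:
  step 1. node 0  ⊔preds=⊥  new=⊥  stable
  step 2. node 1  ⊔preds=⊥  new=[-4,0]  old=⊥  +wl: 0
  step 3. node 2  ⊔preds=⊥  new=⊥  stable
  step 4. node 3  ⊔preds=⊥  new=[-1,2]  stable
  step 5. node 4  ⊔preds=[-2,0]  new=[-3,1]  old=⊥  +wl: 2
  step 6. node 5  ⊔preds=[-4,2]  new=[-3,3]  old=⊥  +wl: 
  step 7. node 6  ⊔preds=⊥  new=[-2,0]  stable
  step 8. node 7  ⊔preds=[-3,3]  new=[-1,5]  old=⊥  +wl: 1
  step 9. node 0  ⊔preds=[-4,0]  new=[-6,2]  old=⊥  +wl: 
  step 10. node 2  ⊔preds=[-3,1]  new=[-4,0]  old=⊥  +wl: 
  step 11. node 1  ⊔preds=[-1,5]  new=[-4,0]  stable

Least fixpoint reached:
  node 0: [-6,2]
  node 1: [-4,0]
  node 2: [-4,0]
  node 3: [-1,2]
  node 4: [-3,1]
  node 5: [-3,3]
  node 6: [-2,0]
  node 7: [-1,5]

no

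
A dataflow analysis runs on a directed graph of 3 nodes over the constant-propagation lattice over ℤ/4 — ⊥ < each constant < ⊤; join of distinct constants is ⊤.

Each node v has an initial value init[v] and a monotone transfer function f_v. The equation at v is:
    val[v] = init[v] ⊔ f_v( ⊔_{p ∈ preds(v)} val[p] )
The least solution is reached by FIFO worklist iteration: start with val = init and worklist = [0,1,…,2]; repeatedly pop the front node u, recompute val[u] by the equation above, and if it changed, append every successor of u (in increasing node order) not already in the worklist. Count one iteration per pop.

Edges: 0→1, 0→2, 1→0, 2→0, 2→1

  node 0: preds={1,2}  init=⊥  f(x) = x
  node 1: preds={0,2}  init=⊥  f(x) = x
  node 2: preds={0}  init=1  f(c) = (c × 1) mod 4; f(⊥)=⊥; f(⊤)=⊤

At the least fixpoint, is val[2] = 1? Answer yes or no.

yes

Worklist (4 pops):
  #1 pop 0: in=1 → 1 (was ⊥); enqueue []
  #2 pop 1: in=1 → 1 (was ⊥); enqueue [0]
  #3 pop 2: in=1 → 1 (no change)
  #4 pop 0: in=1 → 1 (no change)

Fixpoint:
  val[0] = 1
  val[1] = 1
  val[2] = 1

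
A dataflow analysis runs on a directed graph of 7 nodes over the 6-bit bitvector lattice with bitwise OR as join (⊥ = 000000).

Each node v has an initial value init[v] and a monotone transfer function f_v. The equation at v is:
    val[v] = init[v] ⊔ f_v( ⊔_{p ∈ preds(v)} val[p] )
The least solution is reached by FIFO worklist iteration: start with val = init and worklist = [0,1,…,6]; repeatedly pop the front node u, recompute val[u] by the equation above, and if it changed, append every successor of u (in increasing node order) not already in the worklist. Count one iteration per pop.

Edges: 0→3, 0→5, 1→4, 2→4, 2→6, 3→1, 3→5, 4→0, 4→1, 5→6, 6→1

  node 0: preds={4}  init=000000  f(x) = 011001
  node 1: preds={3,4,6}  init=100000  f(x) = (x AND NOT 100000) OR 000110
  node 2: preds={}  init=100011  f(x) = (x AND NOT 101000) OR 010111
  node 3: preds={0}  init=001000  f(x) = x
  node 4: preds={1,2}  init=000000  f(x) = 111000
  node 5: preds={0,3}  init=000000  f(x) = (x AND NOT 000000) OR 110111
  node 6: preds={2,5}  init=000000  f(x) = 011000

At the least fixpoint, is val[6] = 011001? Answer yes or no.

Trace (10 dequeues):
  [1] u=0 | in 000000 | out 011001 | prev 000000 | push {}
  [2] u=1 | in 001000 | out 101110 | prev 100000 | push {}
  [3] u=2 | in 000000 | out 110111 | prev 100011 | push {}
  [4] u=3 | in 011001 | out 011001 | prev 001000 | push {1}
  [5] u=4 | in 111111 | out 111000 | prev 000000 | push {0}
  [6] u=5 | in 011001 | out 111111 | prev 000000 | push {}
  [7] u=6 | in 111111 | out 011000 | prev 000000 | push {}
  [8] u=1 | in 111001 | out 111111 | prev 101110 | push {4}
  [9] u=0 | in 111000 | out 011001 | ==
  [10] u=4 | in 111111 | out 111000 | ==

Converged values:
  [0] 011001
  [1] 111111
  [2] 110111
  [3] 011001
  [4] 111000
  [5] 111111
  [6] 011000

no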